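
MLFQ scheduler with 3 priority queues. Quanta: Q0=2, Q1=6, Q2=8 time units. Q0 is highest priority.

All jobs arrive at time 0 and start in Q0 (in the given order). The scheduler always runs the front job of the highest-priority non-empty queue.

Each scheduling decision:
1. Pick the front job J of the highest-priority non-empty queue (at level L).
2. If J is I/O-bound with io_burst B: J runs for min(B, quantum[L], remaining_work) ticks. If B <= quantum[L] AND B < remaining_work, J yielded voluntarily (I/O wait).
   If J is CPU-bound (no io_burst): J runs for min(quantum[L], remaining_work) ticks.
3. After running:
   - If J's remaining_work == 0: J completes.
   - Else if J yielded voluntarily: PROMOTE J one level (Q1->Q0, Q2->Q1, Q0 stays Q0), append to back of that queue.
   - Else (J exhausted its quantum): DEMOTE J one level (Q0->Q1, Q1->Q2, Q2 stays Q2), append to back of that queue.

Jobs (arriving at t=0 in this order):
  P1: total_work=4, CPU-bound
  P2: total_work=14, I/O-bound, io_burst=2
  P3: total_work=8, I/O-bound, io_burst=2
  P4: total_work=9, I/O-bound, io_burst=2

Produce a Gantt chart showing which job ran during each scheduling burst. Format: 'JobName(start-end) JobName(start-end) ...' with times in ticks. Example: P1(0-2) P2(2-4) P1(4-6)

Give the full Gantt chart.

t=0-2: P1@Q0 runs 2, rem=2, quantum used, demote→Q1. Q0=[P2,P3,P4] Q1=[P1] Q2=[]
t=2-4: P2@Q0 runs 2, rem=12, I/O yield, promote→Q0. Q0=[P3,P4,P2] Q1=[P1] Q2=[]
t=4-6: P3@Q0 runs 2, rem=6, I/O yield, promote→Q0. Q0=[P4,P2,P3] Q1=[P1] Q2=[]
t=6-8: P4@Q0 runs 2, rem=7, I/O yield, promote→Q0. Q0=[P2,P3,P4] Q1=[P1] Q2=[]
t=8-10: P2@Q0 runs 2, rem=10, I/O yield, promote→Q0. Q0=[P3,P4,P2] Q1=[P1] Q2=[]
t=10-12: P3@Q0 runs 2, rem=4, I/O yield, promote→Q0. Q0=[P4,P2,P3] Q1=[P1] Q2=[]
t=12-14: P4@Q0 runs 2, rem=5, I/O yield, promote→Q0. Q0=[P2,P3,P4] Q1=[P1] Q2=[]
t=14-16: P2@Q0 runs 2, rem=8, I/O yield, promote→Q0. Q0=[P3,P4,P2] Q1=[P1] Q2=[]
t=16-18: P3@Q0 runs 2, rem=2, I/O yield, promote→Q0. Q0=[P4,P2,P3] Q1=[P1] Q2=[]
t=18-20: P4@Q0 runs 2, rem=3, I/O yield, promote→Q0. Q0=[P2,P3,P4] Q1=[P1] Q2=[]
t=20-22: P2@Q0 runs 2, rem=6, I/O yield, promote→Q0. Q0=[P3,P4,P2] Q1=[P1] Q2=[]
t=22-24: P3@Q0 runs 2, rem=0, completes. Q0=[P4,P2] Q1=[P1] Q2=[]
t=24-26: P4@Q0 runs 2, rem=1, I/O yield, promote→Q0. Q0=[P2,P4] Q1=[P1] Q2=[]
t=26-28: P2@Q0 runs 2, rem=4, I/O yield, promote→Q0. Q0=[P4,P2] Q1=[P1] Q2=[]
t=28-29: P4@Q0 runs 1, rem=0, completes. Q0=[P2] Q1=[P1] Q2=[]
t=29-31: P2@Q0 runs 2, rem=2, I/O yield, promote→Q0. Q0=[P2] Q1=[P1] Q2=[]
t=31-33: P2@Q0 runs 2, rem=0, completes. Q0=[] Q1=[P1] Q2=[]
t=33-35: P1@Q1 runs 2, rem=0, completes. Q0=[] Q1=[] Q2=[]

Answer: P1(0-2) P2(2-4) P3(4-6) P4(6-8) P2(8-10) P3(10-12) P4(12-14) P2(14-16) P3(16-18) P4(18-20) P2(20-22) P3(22-24) P4(24-26) P2(26-28) P4(28-29) P2(29-31) P2(31-33) P1(33-35)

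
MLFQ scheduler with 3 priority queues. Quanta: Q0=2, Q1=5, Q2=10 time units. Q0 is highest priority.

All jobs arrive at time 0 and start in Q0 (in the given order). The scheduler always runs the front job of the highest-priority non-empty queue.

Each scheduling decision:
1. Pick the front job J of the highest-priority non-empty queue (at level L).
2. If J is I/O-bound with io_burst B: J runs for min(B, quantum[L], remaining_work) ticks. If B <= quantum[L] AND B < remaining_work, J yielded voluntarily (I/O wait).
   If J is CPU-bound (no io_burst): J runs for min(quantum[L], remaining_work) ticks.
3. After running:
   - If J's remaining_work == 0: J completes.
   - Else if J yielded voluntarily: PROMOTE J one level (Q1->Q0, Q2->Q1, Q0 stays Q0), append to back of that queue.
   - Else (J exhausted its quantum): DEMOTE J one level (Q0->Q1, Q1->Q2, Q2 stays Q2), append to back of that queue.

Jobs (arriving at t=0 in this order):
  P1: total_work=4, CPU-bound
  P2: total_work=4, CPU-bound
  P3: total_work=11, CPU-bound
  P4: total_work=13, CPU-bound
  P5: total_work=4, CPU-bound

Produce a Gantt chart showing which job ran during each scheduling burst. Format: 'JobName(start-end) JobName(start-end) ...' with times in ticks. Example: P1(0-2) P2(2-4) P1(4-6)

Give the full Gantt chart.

Answer: P1(0-2) P2(2-4) P3(4-6) P4(6-8) P5(8-10) P1(10-12) P2(12-14) P3(14-19) P4(19-24) P5(24-26) P3(26-30) P4(30-36)

Derivation:
t=0-2: P1@Q0 runs 2, rem=2, quantum used, demote→Q1. Q0=[P2,P3,P4,P5] Q1=[P1] Q2=[]
t=2-4: P2@Q0 runs 2, rem=2, quantum used, demote→Q1. Q0=[P3,P4,P5] Q1=[P1,P2] Q2=[]
t=4-6: P3@Q0 runs 2, rem=9, quantum used, demote→Q1. Q0=[P4,P5] Q1=[P1,P2,P3] Q2=[]
t=6-8: P4@Q0 runs 2, rem=11, quantum used, demote→Q1. Q0=[P5] Q1=[P1,P2,P3,P4] Q2=[]
t=8-10: P5@Q0 runs 2, rem=2, quantum used, demote→Q1. Q0=[] Q1=[P1,P2,P3,P4,P5] Q2=[]
t=10-12: P1@Q1 runs 2, rem=0, completes. Q0=[] Q1=[P2,P3,P4,P5] Q2=[]
t=12-14: P2@Q1 runs 2, rem=0, completes. Q0=[] Q1=[P3,P4,P5] Q2=[]
t=14-19: P3@Q1 runs 5, rem=4, quantum used, demote→Q2. Q0=[] Q1=[P4,P5] Q2=[P3]
t=19-24: P4@Q1 runs 5, rem=6, quantum used, demote→Q2. Q0=[] Q1=[P5] Q2=[P3,P4]
t=24-26: P5@Q1 runs 2, rem=0, completes. Q0=[] Q1=[] Q2=[P3,P4]
t=26-30: P3@Q2 runs 4, rem=0, completes. Q0=[] Q1=[] Q2=[P4]
t=30-36: P4@Q2 runs 6, rem=0, completes. Q0=[] Q1=[] Q2=[]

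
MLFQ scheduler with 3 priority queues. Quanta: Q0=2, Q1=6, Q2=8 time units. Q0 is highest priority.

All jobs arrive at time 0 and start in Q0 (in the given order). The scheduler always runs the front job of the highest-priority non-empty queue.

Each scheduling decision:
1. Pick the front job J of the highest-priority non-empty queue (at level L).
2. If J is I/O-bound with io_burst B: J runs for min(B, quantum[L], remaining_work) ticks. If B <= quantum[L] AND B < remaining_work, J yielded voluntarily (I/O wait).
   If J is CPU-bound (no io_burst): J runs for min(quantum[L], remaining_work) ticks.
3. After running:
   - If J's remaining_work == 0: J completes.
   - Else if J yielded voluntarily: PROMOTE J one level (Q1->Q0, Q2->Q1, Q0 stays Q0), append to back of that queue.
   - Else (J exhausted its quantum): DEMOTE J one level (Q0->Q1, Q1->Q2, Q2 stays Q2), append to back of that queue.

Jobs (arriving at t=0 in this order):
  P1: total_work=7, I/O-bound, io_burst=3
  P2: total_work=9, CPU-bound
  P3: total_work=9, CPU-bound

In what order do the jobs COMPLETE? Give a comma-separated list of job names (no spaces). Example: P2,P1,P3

Answer: P1,P2,P3

Derivation:
t=0-2: P1@Q0 runs 2, rem=5, quantum used, demote→Q1. Q0=[P2,P3] Q1=[P1] Q2=[]
t=2-4: P2@Q0 runs 2, rem=7, quantum used, demote→Q1. Q0=[P3] Q1=[P1,P2] Q2=[]
t=4-6: P3@Q0 runs 2, rem=7, quantum used, demote→Q1. Q0=[] Q1=[P1,P2,P3] Q2=[]
t=6-9: P1@Q1 runs 3, rem=2, I/O yield, promote→Q0. Q0=[P1] Q1=[P2,P3] Q2=[]
t=9-11: P1@Q0 runs 2, rem=0, completes. Q0=[] Q1=[P2,P3] Q2=[]
t=11-17: P2@Q1 runs 6, rem=1, quantum used, demote→Q2. Q0=[] Q1=[P3] Q2=[P2]
t=17-23: P3@Q1 runs 6, rem=1, quantum used, demote→Q2. Q0=[] Q1=[] Q2=[P2,P3]
t=23-24: P2@Q2 runs 1, rem=0, completes. Q0=[] Q1=[] Q2=[P3]
t=24-25: P3@Q2 runs 1, rem=0, completes. Q0=[] Q1=[] Q2=[]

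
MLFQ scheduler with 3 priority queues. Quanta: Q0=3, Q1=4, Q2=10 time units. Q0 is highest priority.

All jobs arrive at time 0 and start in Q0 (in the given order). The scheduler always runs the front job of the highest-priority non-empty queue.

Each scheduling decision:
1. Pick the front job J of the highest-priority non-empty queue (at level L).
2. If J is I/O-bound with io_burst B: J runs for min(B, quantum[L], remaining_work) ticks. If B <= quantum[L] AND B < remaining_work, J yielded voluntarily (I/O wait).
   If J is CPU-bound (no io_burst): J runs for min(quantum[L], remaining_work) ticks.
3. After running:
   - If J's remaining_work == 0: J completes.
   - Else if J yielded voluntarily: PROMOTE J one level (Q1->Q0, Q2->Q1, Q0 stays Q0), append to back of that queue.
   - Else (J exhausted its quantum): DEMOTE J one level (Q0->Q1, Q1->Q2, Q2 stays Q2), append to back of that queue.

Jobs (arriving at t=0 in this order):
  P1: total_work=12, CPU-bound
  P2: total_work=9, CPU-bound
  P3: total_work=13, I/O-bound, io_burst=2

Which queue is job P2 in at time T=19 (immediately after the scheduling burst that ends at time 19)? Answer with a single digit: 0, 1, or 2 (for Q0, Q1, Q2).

Answer: 1

Derivation:
t=0-3: P1@Q0 runs 3, rem=9, quantum used, demote→Q1. Q0=[P2,P3] Q1=[P1] Q2=[]
t=3-6: P2@Q0 runs 3, rem=6, quantum used, demote→Q1. Q0=[P3] Q1=[P1,P2] Q2=[]
t=6-8: P3@Q0 runs 2, rem=11, I/O yield, promote→Q0. Q0=[P3] Q1=[P1,P2] Q2=[]
t=8-10: P3@Q0 runs 2, rem=9, I/O yield, promote→Q0. Q0=[P3] Q1=[P1,P2] Q2=[]
t=10-12: P3@Q0 runs 2, rem=7, I/O yield, promote→Q0. Q0=[P3] Q1=[P1,P2] Q2=[]
t=12-14: P3@Q0 runs 2, rem=5, I/O yield, promote→Q0. Q0=[P3] Q1=[P1,P2] Q2=[]
t=14-16: P3@Q0 runs 2, rem=3, I/O yield, promote→Q0. Q0=[P3] Q1=[P1,P2] Q2=[]
t=16-18: P3@Q0 runs 2, rem=1, I/O yield, promote→Q0. Q0=[P3] Q1=[P1,P2] Q2=[]
t=18-19: P3@Q0 runs 1, rem=0, completes. Q0=[] Q1=[P1,P2] Q2=[]
t=19-23: P1@Q1 runs 4, rem=5, quantum used, demote→Q2. Q0=[] Q1=[P2] Q2=[P1]
t=23-27: P2@Q1 runs 4, rem=2, quantum used, demote→Q2. Q0=[] Q1=[] Q2=[P1,P2]
t=27-32: P1@Q2 runs 5, rem=0, completes. Q0=[] Q1=[] Q2=[P2]
t=32-34: P2@Q2 runs 2, rem=0, completes. Q0=[] Q1=[] Q2=[]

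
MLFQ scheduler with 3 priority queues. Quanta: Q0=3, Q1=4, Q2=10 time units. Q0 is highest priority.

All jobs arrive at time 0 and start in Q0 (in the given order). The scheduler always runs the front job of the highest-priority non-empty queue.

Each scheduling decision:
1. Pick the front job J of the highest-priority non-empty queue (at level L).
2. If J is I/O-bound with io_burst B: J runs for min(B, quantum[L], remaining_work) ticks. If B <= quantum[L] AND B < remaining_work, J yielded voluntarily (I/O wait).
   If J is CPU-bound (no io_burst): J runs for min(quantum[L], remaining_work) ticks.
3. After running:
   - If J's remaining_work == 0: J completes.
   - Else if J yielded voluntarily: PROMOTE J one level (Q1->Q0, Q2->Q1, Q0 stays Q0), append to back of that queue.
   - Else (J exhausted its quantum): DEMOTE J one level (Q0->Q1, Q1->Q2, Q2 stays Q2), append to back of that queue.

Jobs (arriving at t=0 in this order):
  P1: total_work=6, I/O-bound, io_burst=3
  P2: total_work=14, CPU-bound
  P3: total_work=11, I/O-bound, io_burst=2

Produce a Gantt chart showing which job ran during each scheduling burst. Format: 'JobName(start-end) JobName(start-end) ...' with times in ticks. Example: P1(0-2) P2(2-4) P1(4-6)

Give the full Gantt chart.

Answer: P1(0-3) P2(3-6) P3(6-8) P1(8-11) P3(11-13) P3(13-15) P3(15-17) P3(17-19) P3(19-20) P2(20-24) P2(24-31)

Derivation:
t=0-3: P1@Q0 runs 3, rem=3, I/O yield, promote→Q0. Q0=[P2,P3,P1] Q1=[] Q2=[]
t=3-6: P2@Q0 runs 3, rem=11, quantum used, demote→Q1. Q0=[P3,P1] Q1=[P2] Q2=[]
t=6-8: P3@Q0 runs 2, rem=9, I/O yield, promote→Q0. Q0=[P1,P3] Q1=[P2] Q2=[]
t=8-11: P1@Q0 runs 3, rem=0, completes. Q0=[P3] Q1=[P2] Q2=[]
t=11-13: P3@Q0 runs 2, rem=7, I/O yield, promote→Q0. Q0=[P3] Q1=[P2] Q2=[]
t=13-15: P3@Q0 runs 2, rem=5, I/O yield, promote→Q0. Q0=[P3] Q1=[P2] Q2=[]
t=15-17: P3@Q0 runs 2, rem=3, I/O yield, promote→Q0. Q0=[P3] Q1=[P2] Q2=[]
t=17-19: P3@Q0 runs 2, rem=1, I/O yield, promote→Q0. Q0=[P3] Q1=[P2] Q2=[]
t=19-20: P3@Q0 runs 1, rem=0, completes. Q0=[] Q1=[P2] Q2=[]
t=20-24: P2@Q1 runs 4, rem=7, quantum used, demote→Q2. Q0=[] Q1=[] Q2=[P2]
t=24-31: P2@Q2 runs 7, rem=0, completes. Q0=[] Q1=[] Q2=[]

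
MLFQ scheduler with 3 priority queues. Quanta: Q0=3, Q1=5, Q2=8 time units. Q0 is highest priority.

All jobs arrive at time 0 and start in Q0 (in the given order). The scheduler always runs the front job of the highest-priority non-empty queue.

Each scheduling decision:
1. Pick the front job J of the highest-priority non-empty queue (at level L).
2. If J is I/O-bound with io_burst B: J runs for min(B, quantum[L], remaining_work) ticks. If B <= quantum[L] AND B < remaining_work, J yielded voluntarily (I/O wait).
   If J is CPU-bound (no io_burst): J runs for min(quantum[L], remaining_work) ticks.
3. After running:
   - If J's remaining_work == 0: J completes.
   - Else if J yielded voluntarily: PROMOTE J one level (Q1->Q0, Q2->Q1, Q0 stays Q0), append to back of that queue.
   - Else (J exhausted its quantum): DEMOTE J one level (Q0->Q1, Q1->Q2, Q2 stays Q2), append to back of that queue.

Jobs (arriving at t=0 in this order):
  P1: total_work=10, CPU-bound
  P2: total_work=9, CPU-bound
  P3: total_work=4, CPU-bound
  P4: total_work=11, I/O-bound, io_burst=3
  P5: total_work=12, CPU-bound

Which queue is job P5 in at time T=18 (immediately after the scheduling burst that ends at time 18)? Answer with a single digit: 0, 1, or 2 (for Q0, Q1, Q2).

Answer: 1

Derivation:
t=0-3: P1@Q0 runs 3, rem=7, quantum used, demote→Q1. Q0=[P2,P3,P4,P5] Q1=[P1] Q2=[]
t=3-6: P2@Q0 runs 3, rem=6, quantum used, demote→Q1. Q0=[P3,P4,P5] Q1=[P1,P2] Q2=[]
t=6-9: P3@Q0 runs 3, rem=1, quantum used, demote→Q1. Q0=[P4,P5] Q1=[P1,P2,P3] Q2=[]
t=9-12: P4@Q0 runs 3, rem=8, I/O yield, promote→Q0. Q0=[P5,P4] Q1=[P1,P2,P3] Q2=[]
t=12-15: P5@Q0 runs 3, rem=9, quantum used, demote→Q1. Q0=[P4] Q1=[P1,P2,P3,P5] Q2=[]
t=15-18: P4@Q0 runs 3, rem=5, I/O yield, promote→Q0. Q0=[P4] Q1=[P1,P2,P3,P5] Q2=[]
t=18-21: P4@Q0 runs 3, rem=2, I/O yield, promote→Q0. Q0=[P4] Q1=[P1,P2,P3,P5] Q2=[]
t=21-23: P4@Q0 runs 2, rem=0, completes. Q0=[] Q1=[P1,P2,P3,P5] Q2=[]
t=23-28: P1@Q1 runs 5, rem=2, quantum used, demote→Q2. Q0=[] Q1=[P2,P3,P5] Q2=[P1]
t=28-33: P2@Q1 runs 5, rem=1, quantum used, demote→Q2. Q0=[] Q1=[P3,P5] Q2=[P1,P2]
t=33-34: P3@Q1 runs 1, rem=0, completes. Q0=[] Q1=[P5] Q2=[P1,P2]
t=34-39: P5@Q1 runs 5, rem=4, quantum used, demote→Q2. Q0=[] Q1=[] Q2=[P1,P2,P5]
t=39-41: P1@Q2 runs 2, rem=0, completes. Q0=[] Q1=[] Q2=[P2,P5]
t=41-42: P2@Q2 runs 1, rem=0, completes. Q0=[] Q1=[] Q2=[P5]
t=42-46: P5@Q2 runs 4, rem=0, completes. Q0=[] Q1=[] Q2=[]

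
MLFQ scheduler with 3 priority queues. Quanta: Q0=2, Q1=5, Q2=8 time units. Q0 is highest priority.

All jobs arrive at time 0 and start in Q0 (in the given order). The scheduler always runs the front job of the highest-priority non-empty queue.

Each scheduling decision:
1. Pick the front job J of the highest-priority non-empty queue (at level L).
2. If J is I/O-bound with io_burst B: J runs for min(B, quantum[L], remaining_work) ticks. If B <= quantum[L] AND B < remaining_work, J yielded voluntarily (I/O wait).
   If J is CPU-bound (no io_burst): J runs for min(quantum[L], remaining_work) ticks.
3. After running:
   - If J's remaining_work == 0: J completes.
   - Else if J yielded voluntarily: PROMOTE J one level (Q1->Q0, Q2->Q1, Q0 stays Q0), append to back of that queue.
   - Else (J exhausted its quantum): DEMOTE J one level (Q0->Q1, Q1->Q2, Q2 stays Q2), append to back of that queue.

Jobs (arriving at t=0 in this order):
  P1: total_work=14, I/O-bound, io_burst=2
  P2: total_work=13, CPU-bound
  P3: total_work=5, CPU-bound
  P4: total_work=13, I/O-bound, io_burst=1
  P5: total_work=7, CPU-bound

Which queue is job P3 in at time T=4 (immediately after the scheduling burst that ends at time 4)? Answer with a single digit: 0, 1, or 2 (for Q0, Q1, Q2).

Answer: 0

Derivation:
t=0-2: P1@Q0 runs 2, rem=12, I/O yield, promote→Q0. Q0=[P2,P3,P4,P5,P1] Q1=[] Q2=[]
t=2-4: P2@Q0 runs 2, rem=11, quantum used, demote→Q1. Q0=[P3,P4,P5,P1] Q1=[P2] Q2=[]
t=4-6: P3@Q0 runs 2, rem=3, quantum used, demote→Q1. Q0=[P4,P5,P1] Q1=[P2,P3] Q2=[]
t=6-7: P4@Q0 runs 1, rem=12, I/O yield, promote→Q0. Q0=[P5,P1,P4] Q1=[P2,P3] Q2=[]
t=7-9: P5@Q0 runs 2, rem=5, quantum used, demote→Q1. Q0=[P1,P4] Q1=[P2,P3,P5] Q2=[]
t=9-11: P1@Q0 runs 2, rem=10, I/O yield, promote→Q0. Q0=[P4,P1] Q1=[P2,P3,P5] Q2=[]
t=11-12: P4@Q0 runs 1, rem=11, I/O yield, promote→Q0. Q0=[P1,P4] Q1=[P2,P3,P5] Q2=[]
t=12-14: P1@Q0 runs 2, rem=8, I/O yield, promote→Q0. Q0=[P4,P1] Q1=[P2,P3,P5] Q2=[]
t=14-15: P4@Q0 runs 1, rem=10, I/O yield, promote→Q0. Q0=[P1,P4] Q1=[P2,P3,P5] Q2=[]
t=15-17: P1@Q0 runs 2, rem=6, I/O yield, promote→Q0. Q0=[P4,P1] Q1=[P2,P3,P5] Q2=[]
t=17-18: P4@Q0 runs 1, rem=9, I/O yield, promote→Q0. Q0=[P1,P4] Q1=[P2,P3,P5] Q2=[]
t=18-20: P1@Q0 runs 2, rem=4, I/O yield, promote→Q0. Q0=[P4,P1] Q1=[P2,P3,P5] Q2=[]
t=20-21: P4@Q0 runs 1, rem=8, I/O yield, promote→Q0. Q0=[P1,P4] Q1=[P2,P3,P5] Q2=[]
t=21-23: P1@Q0 runs 2, rem=2, I/O yield, promote→Q0. Q0=[P4,P1] Q1=[P2,P3,P5] Q2=[]
t=23-24: P4@Q0 runs 1, rem=7, I/O yield, promote→Q0. Q0=[P1,P4] Q1=[P2,P3,P5] Q2=[]
t=24-26: P1@Q0 runs 2, rem=0, completes. Q0=[P4] Q1=[P2,P3,P5] Q2=[]
t=26-27: P4@Q0 runs 1, rem=6, I/O yield, promote→Q0. Q0=[P4] Q1=[P2,P3,P5] Q2=[]
t=27-28: P4@Q0 runs 1, rem=5, I/O yield, promote→Q0. Q0=[P4] Q1=[P2,P3,P5] Q2=[]
t=28-29: P4@Q0 runs 1, rem=4, I/O yield, promote→Q0. Q0=[P4] Q1=[P2,P3,P5] Q2=[]
t=29-30: P4@Q0 runs 1, rem=3, I/O yield, promote→Q0. Q0=[P4] Q1=[P2,P3,P5] Q2=[]
t=30-31: P4@Q0 runs 1, rem=2, I/O yield, promote→Q0. Q0=[P4] Q1=[P2,P3,P5] Q2=[]
t=31-32: P4@Q0 runs 1, rem=1, I/O yield, promote→Q0. Q0=[P4] Q1=[P2,P3,P5] Q2=[]
t=32-33: P4@Q0 runs 1, rem=0, completes. Q0=[] Q1=[P2,P3,P5] Q2=[]
t=33-38: P2@Q1 runs 5, rem=6, quantum used, demote→Q2. Q0=[] Q1=[P3,P5] Q2=[P2]
t=38-41: P3@Q1 runs 3, rem=0, completes. Q0=[] Q1=[P5] Q2=[P2]
t=41-46: P5@Q1 runs 5, rem=0, completes. Q0=[] Q1=[] Q2=[P2]
t=46-52: P2@Q2 runs 6, rem=0, completes. Q0=[] Q1=[] Q2=[]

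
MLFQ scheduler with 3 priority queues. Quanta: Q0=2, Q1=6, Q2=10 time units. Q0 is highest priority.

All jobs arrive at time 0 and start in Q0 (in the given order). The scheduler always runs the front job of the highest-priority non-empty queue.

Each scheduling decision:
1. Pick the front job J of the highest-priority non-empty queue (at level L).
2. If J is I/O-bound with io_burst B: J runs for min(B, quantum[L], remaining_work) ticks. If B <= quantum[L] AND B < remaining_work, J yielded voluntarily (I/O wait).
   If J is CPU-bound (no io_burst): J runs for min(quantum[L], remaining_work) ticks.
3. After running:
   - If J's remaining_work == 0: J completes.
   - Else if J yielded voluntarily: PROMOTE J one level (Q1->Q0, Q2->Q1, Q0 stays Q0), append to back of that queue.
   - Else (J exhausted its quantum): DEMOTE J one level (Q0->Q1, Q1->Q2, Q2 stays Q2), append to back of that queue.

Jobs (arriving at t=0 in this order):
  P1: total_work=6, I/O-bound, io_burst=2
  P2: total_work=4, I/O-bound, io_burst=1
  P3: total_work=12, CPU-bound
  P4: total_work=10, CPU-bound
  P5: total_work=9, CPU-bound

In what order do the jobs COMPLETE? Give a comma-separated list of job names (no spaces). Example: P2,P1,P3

t=0-2: P1@Q0 runs 2, rem=4, I/O yield, promote→Q0. Q0=[P2,P3,P4,P5,P1] Q1=[] Q2=[]
t=2-3: P2@Q0 runs 1, rem=3, I/O yield, promote→Q0. Q0=[P3,P4,P5,P1,P2] Q1=[] Q2=[]
t=3-5: P3@Q0 runs 2, rem=10, quantum used, demote→Q1. Q0=[P4,P5,P1,P2] Q1=[P3] Q2=[]
t=5-7: P4@Q0 runs 2, rem=8, quantum used, demote→Q1. Q0=[P5,P1,P2] Q1=[P3,P4] Q2=[]
t=7-9: P5@Q0 runs 2, rem=7, quantum used, demote→Q1. Q0=[P1,P2] Q1=[P3,P4,P5] Q2=[]
t=9-11: P1@Q0 runs 2, rem=2, I/O yield, promote→Q0. Q0=[P2,P1] Q1=[P3,P4,P5] Q2=[]
t=11-12: P2@Q0 runs 1, rem=2, I/O yield, promote→Q0. Q0=[P1,P2] Q1=[P3,P4,P5] Q2=[]
t=12-14: P1@Q0 runs 2, rem=0, completes. Q0=[P2] Q1=[P3,P4,P5] Q2=[]
t=14-15: P2@Q0 runs 1, rem=1, I/O yield, promote→Q0. Q0=[P2] Q1=[P3,P4,P5] Q2=[]
t=15-16: P2@Q0 runs 1, rem=0, completes. Q0=[] Q1=[P3,P4,P5] Q2=[]
t=16-22: P3@Q1 runs 6, rem=4, quantum used, demote→Q2. Q0=[] Q1=[P4,P5] Q2=[P3]
t=22-28: P4@Q1 runs 6, rem=2, quantum used, demote→Q2. Q0=[] Q1=[P5] Q2=[P3,P4]
t=28-34: P5@Q1 runs 6, rem=1, quantum used, demote→Q2. Q0=[] Q1=[] Q2=[P3,P4,P5]
t=34-38: P3@Q2 runs 4, rem=0, completes. Q0=[] Q1=[] Q2=[P4,P5]
t=38-40: P4@Q2 runs 2, rem=0, completes. Q0=[] Q1=[] Q2=[P5]
t=40-41: P5@Q2 runs 1, rem=0, completes. Q0=[] Q1=[] Q2=[]

Answer: P1,P2,P3,P4,P5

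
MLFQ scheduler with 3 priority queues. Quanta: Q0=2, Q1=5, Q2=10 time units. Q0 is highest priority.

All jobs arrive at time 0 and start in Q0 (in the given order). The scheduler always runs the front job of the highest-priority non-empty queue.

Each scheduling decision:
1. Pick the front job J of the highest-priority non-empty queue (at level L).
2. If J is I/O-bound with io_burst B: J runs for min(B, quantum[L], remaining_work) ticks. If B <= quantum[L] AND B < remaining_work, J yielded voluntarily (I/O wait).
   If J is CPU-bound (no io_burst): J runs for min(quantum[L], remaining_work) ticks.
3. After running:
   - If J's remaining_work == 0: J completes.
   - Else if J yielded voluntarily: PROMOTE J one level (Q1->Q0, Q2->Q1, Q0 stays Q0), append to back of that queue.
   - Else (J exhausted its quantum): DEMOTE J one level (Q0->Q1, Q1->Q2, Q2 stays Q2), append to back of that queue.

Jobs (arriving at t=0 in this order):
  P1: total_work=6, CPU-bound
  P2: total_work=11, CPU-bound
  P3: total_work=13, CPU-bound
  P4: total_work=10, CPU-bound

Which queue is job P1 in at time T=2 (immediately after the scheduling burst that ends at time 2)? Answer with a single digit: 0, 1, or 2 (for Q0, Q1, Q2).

t=0-2: P1@Q0 runs 2, rem=4, quantum used, demote→Q1. Q0=[P2,P3,P4] Q1=[P1] Q2=[]
t=2-4: P2@Q0 runs 2, rem=9, quantum used, demote→Q1. Q0=[P3,P4] Q1=[P1,P2] Q2=[]
t=4-6: P3@Q0 runs 2, rem=11, quantum used, demote→Q1. Q0=[P4] Q1=[P1,P2,P3] Q2=[]
t=6-8: P4@Q0 runs 2, rem=8, quantum used, demote→Q1. Q0=[] Q1=[P1,P2,P3,P4] Q2=[]
t=8-12: P1@Q1 runs 4, rem=0, completes. Q0=[] Q1=[P2,P3,P4] Q2=[]
t=12-17: P2@Q1 runs 5, rem=4, quantum used, demote→Q2. Q0=[] Q1=[P3,P4] Q2=[P2]
t=17-22: P3@Q1 runs 5, rem=6, quantum used, demote→Q2. Q0=[] Q1=[P4] Q2=[P2,P3]
t=22-27: P4@Q1 runs 5, rem=3, quantum used, demote→Q2. Q0=[] Q1=[] Q2=[P2,P3,P4]
t=27-31: P2@Q2 runs 4, rem=0, completes. Q0=[] Q1=[] Q2=[P3,P4]
t=31-37: P3@Q2 runs 6, rem=0, completes. Q0=[] Q1=[] Q2=[P4]
t=37-40: P4@Q2 runs 3, rem=0, completes. Q0=[] Q1=[] Q2=[]

Answer: 1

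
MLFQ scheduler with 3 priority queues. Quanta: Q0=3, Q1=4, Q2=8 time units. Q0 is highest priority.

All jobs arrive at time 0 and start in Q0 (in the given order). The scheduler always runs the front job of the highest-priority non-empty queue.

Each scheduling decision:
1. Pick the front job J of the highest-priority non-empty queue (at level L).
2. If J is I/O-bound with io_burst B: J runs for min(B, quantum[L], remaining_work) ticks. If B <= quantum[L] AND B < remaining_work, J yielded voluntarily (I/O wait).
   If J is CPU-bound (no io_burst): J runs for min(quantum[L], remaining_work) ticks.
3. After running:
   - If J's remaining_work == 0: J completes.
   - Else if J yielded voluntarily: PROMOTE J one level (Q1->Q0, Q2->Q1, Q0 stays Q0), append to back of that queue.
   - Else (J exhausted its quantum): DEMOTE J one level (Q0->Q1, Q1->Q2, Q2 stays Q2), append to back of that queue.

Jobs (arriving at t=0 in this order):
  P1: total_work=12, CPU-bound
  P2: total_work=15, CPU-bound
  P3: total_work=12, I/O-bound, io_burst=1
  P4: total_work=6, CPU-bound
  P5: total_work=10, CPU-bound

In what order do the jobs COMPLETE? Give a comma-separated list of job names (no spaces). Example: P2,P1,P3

Answer: P3,P4,P1,P2,P5

Derivation:
t=0-3: P1@Q0 runs 3, rem=9, quantum used, demote→Q1. Q0=[P2,P3,P4,P5] Q1=[P1] Q2=[]
t=3-6: P2@Q0 runs 3, rem=12, quantum used, demote→Q1. Q0=[P3,P4,P5] Q1=[P1,P2] Q2=[]
t=6-7: P3@Q0 runs 1, rem=11, I/O yield, promote→Q0. Q0=[P4,P5,P3] Q1=[P1,P2] Q2=[]
t=7-10: P4@Q0 runs 3, rem=3, quantum used, demote→Q1. Q0=[P5,P3] Q1=[P1,P2,P4] Q2=[]
t=10-13: P5@Q0 runs 3, rem=7, quantum used, demote→Q1. Q0=[P3] Q1=[P1,P2,P4,P5] Q2=[]
t=13-14: P3@Q0 runs 1, rem=10, I/O yield, promote→Q0. Q0=[P3] Q1=[P1,P2,P4,P5] Q2=[]
t=14-15: P3@Q0 runs 1, rem=9, I/O yield, promote→Q0. Q0=[P3] Q1=[P1,P2,P4,P5] Q2=[]
t=15-16: P3@Q0 runs 1, rem=8, I/O yield, promote→Q0. Q0=[P3] Q1=[P1,P2,P4,P5] Q2=[]
t=16-17: P3@Q0 runs 1, rem=7, I/O yield, promote→Q0. Q0=[P3] Q1=[P1,P2,P4,P5] Q2=[]
t=17-18: P3@Q0 runs 1, rem=6, I/O yield, promote→Q0. Q0=[P3] Q1=[P1,P2,P4,P5] Q2=[]
t=18-19: P3@Q0 runs 1, rem=5, I/O yield, promote→Q0. Q0=[P3] Q1=[P1,P2,P4,P5] Q2=[]
t=19-20: P3@Q0 runs 1, rem=4, I/O yield, promote→Q0. Q0=[P3] Q1=[P1,P2,P4,P5] Q2=[]
t=20-21: P3@Q0 runs 1, rem=3, I/O yield, promote→Q0. Q0=[P3] Q1=[P1,P2,P4,P5] Q2=[]
t=21-22: P3@Q0 runs 1, rem=2, I/O yield, promote→Q0. Q0=[P3] Q1=[P1,P2,P4,P5] Q2=[]
t=22-23: P3@Q0 runs 1, rem=1, I/O yield, promote→Q0. Q0=[P3] Q1=[P1,P2,P4,P5] Q2=[]
t=23-24: P3@Q0 runs 1, rem=0, completes. Q0=[] Q1=[P1,P2,P4,P5] Q2=[]
t=24-28: P1@Q1 runs 4, rem=5, quantum used, demote→Q2. Q0=[] Q1=[P2,P4,P5] Q2=[P1]
t=28-32: P2@Q1 runs 4, rem=8, quantum used, demote→Q2. Q0=[] Q1=[P4,P5] Q2=[P1,P2]
t=32-35: P4@Q1 runs 3, rem=0, completes. Q0=[] Q1=[P5] Q2=[P1,P2]
t=35-39: P5@Q1 runs 4, rem=3, quantum used, demote→Q2. Q0=[] Q1=[] Q2=[P1,P2,P5]
t=39-44: P1@Q2 runs 5, rem=0, completes. Q0=[] Q1=[] Q2=[P2,P5]
t=44-52: P2@Q2 runs 8, rem=0, completes. Q0=[] Q1=[] Q2=[P5]
t=52-55: P5@Q2 runs 3, rem=0, completes. Q0=[] Q1=[] Q2=[]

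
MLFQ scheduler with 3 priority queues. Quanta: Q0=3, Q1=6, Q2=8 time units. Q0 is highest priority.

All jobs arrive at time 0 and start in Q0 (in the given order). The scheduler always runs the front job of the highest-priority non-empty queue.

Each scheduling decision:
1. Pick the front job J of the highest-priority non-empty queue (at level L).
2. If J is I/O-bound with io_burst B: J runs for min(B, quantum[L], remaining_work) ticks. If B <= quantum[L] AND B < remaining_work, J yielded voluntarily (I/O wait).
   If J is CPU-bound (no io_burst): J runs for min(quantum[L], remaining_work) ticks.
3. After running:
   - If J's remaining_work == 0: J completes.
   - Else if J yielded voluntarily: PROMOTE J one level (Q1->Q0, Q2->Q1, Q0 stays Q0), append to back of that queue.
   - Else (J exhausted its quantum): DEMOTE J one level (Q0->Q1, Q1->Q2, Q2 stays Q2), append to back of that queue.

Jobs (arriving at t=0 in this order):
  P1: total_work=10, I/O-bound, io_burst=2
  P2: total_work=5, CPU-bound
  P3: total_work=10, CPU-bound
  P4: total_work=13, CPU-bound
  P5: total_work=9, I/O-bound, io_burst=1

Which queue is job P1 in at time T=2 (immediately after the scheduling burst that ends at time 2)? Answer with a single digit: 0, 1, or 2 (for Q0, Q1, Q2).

t=0-2: P1@Q0 runs 2, rem=8, I/O yield, promote→Q0. Q0=[P2,P3,P4,P5,P1] Q1=[] Q2=[]
t=2-5: P2@Q0 runs 3, rem=2, quantum used, demote→Q1. Q0=[P3,P4,P5,P1] Q1=[P2] Q2=[]
t=5-8: P3@Q0 runs 3, rem=7, quantum used, demote→Q1. Q0=[P4,P5,P1] Q1=[P2,P3] Q2=[]
t=8-11: P4@Q0 runs 3, rem=10, quantum used, demote→Q1. Q0=[P5,P1] Q1=[P2,P3,P4] Q2=[]
t=11-12: P5@Q0 runs 1, rem=8, I/O yield, promote→Q0. Q0=[P1,P5] Q1=[P2,P3,P4] Q2=[]
t=12-14: P1@Q0 runs 2, rem=6, I/O yield, promote→Q0. Q0=[P5,P1] Q1=[P2,P3,P4] Q2=[]
t=14-15: P5@Q0 runs 1, rem=7, I/O yield, promote→Q0. Q0=[P1,P5] Q1=[P2,P3,P4] Q2=[]
t=15-17: P1@Q0 runs 2, rem=4, I/O yield, promote→Q0. Q0=[P5,P1] Q1=[P2,P3,P4] Q2=[]
t=17-18: P5@Q0 runs 1, rem=6, I/O yield, promote→Q0. Q0=[P1,P5] Q1=[P2,P3,P4] Q2=[]
t=18-20: P1@Q0 runs 2, rem=2, I/O yield, promote→Q0. Q0=[P5,P1] Q1=[P2,P3,P4] Q2=[]
t=20-21: P5@Q0 runs 1, rem=5, I/O yield, promote→Q0. Q0=[P1,P5] Q1=[P2,P3,P4] Q2=[]
t=21-23: P1@Q0 runs 2, rem=0, completes. Q0=[P5] Q1=[P2,P3,P4] Q2=[]
t=23-24: P5@Q0 runs 1, rem=4, I/O yield, promote→Q0. Q0=[P5] Q1=[P2,P3,P4] Q2=[]
t=24-25: P5@Q0 runs 1, rem=3, I/O yield, promote→Q0. Q0=[P5] Q1=[P2,P3,P4] Q2=[]
t=25-26: P5@Q0 runs 1, rem=2, I/O yield, promote→Q0. Q0=[P5] Q1=[P2,P3,P4] Q2=[]
t=26-27: P5@Q0 runs 1, rem=1, I/O yield, promote→Q0. Q0=[P5] Q1=[P2,P3,P4] Q2=[]
t=27-28: P5@Q0 runs 1, rem=0, completes. Q0=[] Q1=[P2,P3,P4] Q2=[]
t=28-30: P2@Q1 runs 2, rem=0, completes. Q0=[] Q1=[P3,P4] Q2=[]
t=30-36: P3@Q1 runs 6, rem=1, quantum used, demote→Q2. Q0=[] Q1=[P4] Q2=[P3]
t=36-42: P4@Q1 runs 6, rem=4, quantum used, demote→Q2. Q0=[] Q1=[] Q2=[P3,P4]
t=42-43: P3@Q2 runs 1, rem=0, completes. Q0=[] Q1=[] Q2=[P4]
t=43-47: P4@Q2 runs 4, rem=0, completes. Q0=[] Q1=[] Q2=[]

Answer: 0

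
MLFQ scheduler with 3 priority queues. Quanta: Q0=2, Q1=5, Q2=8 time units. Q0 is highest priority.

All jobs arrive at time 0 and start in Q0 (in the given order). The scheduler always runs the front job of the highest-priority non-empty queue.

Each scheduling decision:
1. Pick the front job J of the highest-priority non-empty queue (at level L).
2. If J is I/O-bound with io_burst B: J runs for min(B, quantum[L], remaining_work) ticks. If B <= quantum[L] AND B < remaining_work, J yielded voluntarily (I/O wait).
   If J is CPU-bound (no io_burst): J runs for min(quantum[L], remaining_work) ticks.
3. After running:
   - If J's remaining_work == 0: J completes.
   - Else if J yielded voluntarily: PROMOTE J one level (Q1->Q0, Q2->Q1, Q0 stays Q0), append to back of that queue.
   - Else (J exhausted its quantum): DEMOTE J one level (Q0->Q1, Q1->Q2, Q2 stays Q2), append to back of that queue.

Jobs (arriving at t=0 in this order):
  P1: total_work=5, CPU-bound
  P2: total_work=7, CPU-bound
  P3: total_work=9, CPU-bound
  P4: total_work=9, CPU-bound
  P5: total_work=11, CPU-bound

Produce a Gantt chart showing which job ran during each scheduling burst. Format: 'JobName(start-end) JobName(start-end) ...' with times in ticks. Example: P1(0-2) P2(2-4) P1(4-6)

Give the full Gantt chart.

t=0-2: P1@Q0 runs 2, rem=3, quantum used, demote→Q1. Q0=[P2,P3,P4,P5] Q1=[P1] Q2=[]
t=2-4: P2@Q0 runs 2, rem=5, quantum used, demote→Q1. Q0=[P3,P4,P5] Q1=[P1,P2] Q2=[]
t=4-6: P3@Q0 runs 2, rem=7, quantum used, demote→Q1. Q0=[P4,P5] Q1=[P1,P2,P3] Q2=[]
t=6-8: P4@Q0 runs 2, rem=7, quantum used, demote→Q1. Q0=[P5] Q1=[P1,P2,P3,P4] Q2=[]
t=8-10: P5@Q0 runs 2, rem=9, quantum used, demote→Q1. Q0=[] Q1=[P1,P2,P3,P4,P5] Q2=[]
t=10-13: P1@Q1 runs 3, rem=0, completes. Q0=[] Q1=[P2,P3,P4,P5] Q2=[]
t=13-18: P2@Q1 runs 5, rem=0, completes. Q0=[] Q1=[P3,P4,P5] Q2=[]
t=18-23: P3@Q1 runs 5, rem=2, quantum used, demote→Q2. Q0=[] Q1=[P4,P5] Q2=[P3]
t=23-28: P4@Q1 runs 5, rem=2, quantum used, demote→Q2. Q0=[] Q1=[P5] Q2=[P3,P4]
t=28-33: P5@Q1 runs 5, rem=4, quantum used, demote→Q2. Q0=[] Q1=[] Q2=[P3,P4,P5]
t=33-35: P3@Q2 runs 2, rem=0, completes. Q0=[] Q1=[] Q2=[P4,P5]
t=35-37: P4@Q2 runs 2, rem=0, completes. Q0=[] Q1=[] Q2=[P5]
t=37-41: P5@Q2 runs 4, rem=0, completes. Q0=[] Q1=[] Q2=[]

Answer: P1(0-2) P2(2-4) P3(4-6) P4(6-8) P5(8-10) P1(10-13) P2(13-18) P3(18-23) P4(23-28) P5(28-33) P3(33-35) P4(35-37) P5(37-41)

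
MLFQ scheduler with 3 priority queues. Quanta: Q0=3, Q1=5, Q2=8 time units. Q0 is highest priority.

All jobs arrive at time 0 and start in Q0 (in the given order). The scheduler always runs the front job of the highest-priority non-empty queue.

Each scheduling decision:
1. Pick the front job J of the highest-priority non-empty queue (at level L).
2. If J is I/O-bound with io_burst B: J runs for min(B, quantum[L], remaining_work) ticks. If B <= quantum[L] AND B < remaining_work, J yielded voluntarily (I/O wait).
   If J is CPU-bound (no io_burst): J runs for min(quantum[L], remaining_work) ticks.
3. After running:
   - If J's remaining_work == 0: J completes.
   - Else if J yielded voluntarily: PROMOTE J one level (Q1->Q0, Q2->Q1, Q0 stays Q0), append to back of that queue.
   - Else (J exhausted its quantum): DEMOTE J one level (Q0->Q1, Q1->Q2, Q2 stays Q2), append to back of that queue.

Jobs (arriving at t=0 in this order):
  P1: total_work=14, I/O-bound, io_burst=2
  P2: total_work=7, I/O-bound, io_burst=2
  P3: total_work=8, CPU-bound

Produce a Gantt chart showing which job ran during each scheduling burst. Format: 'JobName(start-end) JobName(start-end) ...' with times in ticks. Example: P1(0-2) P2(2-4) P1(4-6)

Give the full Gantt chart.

t=0-2: P1@Q0 runs 2, rem=12, I/O yield, promote→Q0. Q0=[P2,P3,P1] Q1=[] Q2=[]
t=2-4: P2@Q0 runs 2, rem=5, I/O yield, promote→Q0. Q0=[P3,P1,P2] Q1=[] Q2=[]
t=4-7: P3@Q0 runs 3, rem=5, quantum used, demote→Q1. Q0=[P1,P2] Q1=[P3] Q2=[]
t=7-9: P1@Q0 runs 2, rem=10, I/O yield, promote→Q0. Q0=[P2,P1] Q1=[P3] Q2=[]
t=9-11: P2@Q0 runs 2, rem=3, I/O yield, promote→Q0. Q0=[P1,P2] Q1=[P3] Q2=[]
t=11-13: P1@Q0 runs 2, rem=8, I/O yield, promote→Q0. Q0=[P2,P1] Q1=[P3] Q2=[]
t=13-15: P2@Q0 runs 2, rem=1, I/O yield, promote→Q0. Q0=[P1,P2] Q1=[P3] Q2=[]
t=15-17: P1@Q0 runs 2, rem=6, I/O yield, promote→Q0. Q0=[P2,P1] Q1=[P3] Q2=[]
t=17-18: P2@Q0 runs 1, rem=0, completes. Q0=[P1] Q1=[P3] Q2=[]
t=18-20: P1@Q0 runs 2, rem=4, I/O yield, promote→Q0. Q0=[P1] Q1=[P3] Q2=[]
t=20-22: P1@Q0 runs 2, rem=2, I/O yield, promote→Q0. Q0=[P1] Q1=[P3] Q2=[]
t=22-24: P1@Q0 runs 2, rem=0, completes. Q0=[] Q1=[P3] Q2=[]
t=24-29: P3@Q1 runs 5, rem=0, completes. Q0=[] Q1=[] Q2=[]

Answer: P1(0-2) P2(2-4) P3(4-7) P1(7-9) P2(9-11) P1(11-13) P2(13-15) P1(15-17) P2(17-18) P1(18-20) P1(20-22) P1(22-24) P3(24-29)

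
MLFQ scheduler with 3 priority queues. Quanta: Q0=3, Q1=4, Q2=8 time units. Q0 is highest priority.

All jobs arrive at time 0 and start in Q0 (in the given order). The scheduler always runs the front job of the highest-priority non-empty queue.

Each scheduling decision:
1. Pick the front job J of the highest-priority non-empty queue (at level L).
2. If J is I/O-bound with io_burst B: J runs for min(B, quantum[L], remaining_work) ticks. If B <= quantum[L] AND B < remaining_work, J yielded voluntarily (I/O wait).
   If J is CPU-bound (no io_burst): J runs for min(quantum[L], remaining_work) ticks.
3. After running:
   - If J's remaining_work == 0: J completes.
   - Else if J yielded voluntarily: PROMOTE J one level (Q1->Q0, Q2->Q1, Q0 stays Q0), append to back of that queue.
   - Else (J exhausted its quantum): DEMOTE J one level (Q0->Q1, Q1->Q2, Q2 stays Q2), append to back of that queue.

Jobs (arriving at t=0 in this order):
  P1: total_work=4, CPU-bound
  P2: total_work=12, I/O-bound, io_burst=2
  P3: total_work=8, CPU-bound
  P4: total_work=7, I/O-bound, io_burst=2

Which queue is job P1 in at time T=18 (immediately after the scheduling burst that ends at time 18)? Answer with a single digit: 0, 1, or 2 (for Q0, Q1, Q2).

t=0-3: P1@Q0 runs 3, rem=1, quantum used, demote→Q1. Q0=[P2,P3,P4] Q1=[P1] Q2=[]
t=3-5: P2@Q0 runs 2, rem=10, I/O yield, promote→Q0. Q0=[P3,P4,P2] Q1=[P1] Q2=[]
t=5-8: P3@Q0 runs 3, rem=5, quantum used, demote→Q1. Q0=[P4,P2] Q1=[P1,P3] Q2=[]
t=8-10: P4@Q0 runs 2, rem=5, I/O yield, promote→Q0. Q0=[P2,P4] Q1=[P1,P3] Q2=[]
t=10-12: P2@Q0 runs 2, rem=8, I/O yield, promote→Q0. Q0=[P4,P2] Q1=[P1,P3] Q2=[]
t=12-14: P4@Q0 runs 2, rem=3, I/O yield, promote→Q0. Q0=[P2,P4] Q1=[P1,P3] Q2=[]
t=14-16: P2@Q0 runs 2, rem=6, I/O yield, promote→Q0. Q0=[P4,P2] Q1=[P1,P3] Q2=[]
t=16-18: P4@Q0 runs 2, rem=1, I/O yield, promote→Q0. Q0=[P2,P4] Q1=[P1,P3] Q2=[]
t=18-20: P2@Q0 runs 2, rem=4, I/O yield, promote→Q0. Q0=[P4,P2] Q1=[P1,P3] Q2=[]
t=20-21: P4@Q0 runs 1, rem=0, completes. Q0=[P2] Q1=[P1,P3] Q2=[]
t=21-23: P2@Q0 runs 2, rem=2, I/O yield, promote→Q0. Q0=[P2] Q1=[P1,P3] Q2=[]
t=23-25: P2@Q0 runs 2, rem=0, completes. Q0=[] Q1=[P1,P3] Q2=[]
t=25-26: P1@Q1 runs 1, rem=0, completes. Q0=[] Q1=[P3] Q2=[]
t=26-30: P3@Q1 runs 4, rem=1, quantum used, demote→Q2. Q0=[] Q1=[] Q2=[P3]
t=30-31: P3@Q2 runs 1, rem=0, completes. Q0=[] Q1=[] Q2=[]

Answer: 1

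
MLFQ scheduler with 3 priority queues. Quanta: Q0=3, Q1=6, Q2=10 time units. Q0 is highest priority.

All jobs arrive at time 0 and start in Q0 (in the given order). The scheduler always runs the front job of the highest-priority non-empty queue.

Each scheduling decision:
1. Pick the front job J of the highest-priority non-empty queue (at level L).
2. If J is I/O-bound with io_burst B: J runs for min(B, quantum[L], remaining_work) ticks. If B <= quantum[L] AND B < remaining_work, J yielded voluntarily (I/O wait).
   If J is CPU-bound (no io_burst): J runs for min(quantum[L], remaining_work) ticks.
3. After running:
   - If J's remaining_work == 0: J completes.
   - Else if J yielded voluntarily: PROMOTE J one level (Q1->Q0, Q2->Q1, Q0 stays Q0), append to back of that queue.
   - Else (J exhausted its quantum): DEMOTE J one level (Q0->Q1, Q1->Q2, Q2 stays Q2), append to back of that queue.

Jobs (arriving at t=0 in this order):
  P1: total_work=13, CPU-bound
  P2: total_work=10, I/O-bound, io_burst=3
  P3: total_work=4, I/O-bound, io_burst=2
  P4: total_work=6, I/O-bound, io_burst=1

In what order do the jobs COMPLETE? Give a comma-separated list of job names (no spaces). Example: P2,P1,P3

t=0-3: P1@Q0 runs 3, rem=10, quantum used, demote→Q1. Q0=[P2,P3,P4] Q1=[P1] Q2=[]
t=3-6: P2@Q0 runs 3, rem=7, I/O yield, promote→Q0. Q0=[P3,P4,P2] Q1=[P1] Q2=[]
t=6-8: P3@Q0 runs 2, rem=2, I/O yield, promote→Q0. Q0=[P4,P2,P3] Q1=[P1] Q2=[]
t=8-9: P4@Q0 runs 1, rem=5, I/O yield, promote→Q0. Q0=[P2,P3,P4] Q1=[P1] Q2=[]
t=9-12: P2@Q0 runs 3, rem=4, I/O yield, promote→Q0. Q0=[P3,P4,P2] Q1=[P1] Q2=[]
t=12-14: P3@Q0 runs 2, rem=0, completes. Q0=[P4,P2] Q1=[P1] Q2=[]
t=14-15: P4@Q0 runs 1, rem=4, I/O yield, promote→Q0. Q0=[P2,P4] Q1=[P1] Q2=[]
t=15-18: P2@Q0 runs 3, rem=1, I/O yield, promote→Q0. Q0=[P4,P2] Q1=[P1] Q2=[]
t=18-19: P4@Q0 runs 1, rem=3, I/O yield, promote→Q0. Q0=[P2,P4] Q1=[P1] Q2=[]
t=19-20: P2@Q0 runs 1, rem=0, completes. Q0=[P4] Q1=[P1] Q2=[]
t=20-21: P4@Q0 runs 1, rem=2, I/O yield, promote→Q0. Q0=[P4] Q1=[P1] Q2=[]
t=21-22: P4@Q0 runs 1, rem=1, I/O yield, promote→Q0. Q0=[P4] Q1=[P1] Q2=[]
t=22-23: P4@Q0 runs 1, rem=0, completes. Q0=[] Q1=[P1] Q2=[]
t=23-29: P1@Q1 runs 6, rem=4, quantum used, demote→Q2. Q0=[] Q1=[] Q2=[P1]
t=29-33: P1@Q2 runs 4, rem=0, completes. Q0=[] Q1=[] Q2=[]

Answer: P3,P2,P4,P1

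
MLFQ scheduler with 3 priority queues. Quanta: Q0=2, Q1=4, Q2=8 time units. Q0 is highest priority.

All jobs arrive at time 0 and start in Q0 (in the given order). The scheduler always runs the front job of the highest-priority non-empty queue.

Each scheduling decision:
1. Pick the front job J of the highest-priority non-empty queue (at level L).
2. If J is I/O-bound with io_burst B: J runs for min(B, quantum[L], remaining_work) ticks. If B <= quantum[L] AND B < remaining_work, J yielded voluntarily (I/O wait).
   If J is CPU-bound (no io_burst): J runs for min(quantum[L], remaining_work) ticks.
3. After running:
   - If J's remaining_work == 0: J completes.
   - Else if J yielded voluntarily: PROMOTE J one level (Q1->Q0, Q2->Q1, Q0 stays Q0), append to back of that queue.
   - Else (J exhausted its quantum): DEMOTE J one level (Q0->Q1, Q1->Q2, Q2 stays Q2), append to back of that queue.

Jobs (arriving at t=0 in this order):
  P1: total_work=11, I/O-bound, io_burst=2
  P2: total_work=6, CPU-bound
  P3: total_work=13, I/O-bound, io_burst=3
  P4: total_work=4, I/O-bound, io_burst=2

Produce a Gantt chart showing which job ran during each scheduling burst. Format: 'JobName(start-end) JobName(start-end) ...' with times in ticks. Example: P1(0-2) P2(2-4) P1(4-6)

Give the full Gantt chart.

Answer: P1(0-2) P2(2-4) P3(4-6) P4(6-8) P1(8-10) P4(10-12) P1(12-14) P1(14-16) P1(16-18) P1(18-19) P2(19-23) P3(23-26) P3(26-28) P3(28-31) P3(31-33) P3(33-34)

Derivation:
t=0-2: P1@Q0 runs 2, rem=9, I/O yield, promote→Q0. Q0=[P2,P3,P4,P1] Q1=[] Q2=[]
t=2-4: P2@Q0 runs 2, rem=4, quantum used, demote→Q1. Q0=[P3,P4,P1] Q1=[P2] Q2=[]
t=4-6: P3@Q0 runs 2, rem=11, quantum used, demote→Q1. Q0=[P4,P1] Q1=[P2,P3] Q2=[]
t=6-8: P4@Q0 runs 2, rem=2, I/O yield, promote→Q0. Q0=[P1,P4] Q1=[P2,P3] Q2=[]
t=8-10: P1@Q0 runs 2, rem=7, I/O yield, promote→Q0. Q0=[P4,P1] Q1=[P2,P3] Q2=[]
t=10-12: P4@Q0 runs 2, rem=0, completes. Q0=[P1] Q1=[P2,P3] Q2=[]
t=12-14: P1@Q0 runs 2, rem=5, I/O yield, promote→Q0. Q0=[P1] Q1=[P2,P3] Q2=[]
t=14-16: P1@Q0 runs 2, rem=3, I/O yield, promote→Q0. Q0=[P1] Q1=[P2,P3] Q2=[]
t=16-18: P1@Q0 runs 2, rem=1, I/O yield, promote→Q0. Q0=[P1] Q1=[P2,P3] Q2=[]
t=18-19: P1@Q0 runs 1, rem=0, completes. Q0=[] Q1=[P2,P3] Q2=[]
t=19-23: P2@Q1 runs 4, rem=0, completes. Q0=[] Q1=[P3] Q2=[]
t=23-26: P3@Q1 runs 3, rem=8, I/O yield, promote→Q0. Q0=[P3] Q1=[] Q2=[]
t=26-28: P3@Q0 runs 2, rem=6, quantum used, demote→Q1. Q0=[] Q1=[P3] Q2=[]
t=28-31: P3@Q1 runs 3, rem=3, I/O yield, promote→Q0. Q0=[P3] Q1=[] Q2=[]
t=31-33: P3@Q0 runs 2, rem=1, quantum used, demote→Q1. Q0=[] Q1=[P3] Q2=[]
t=33-34: P3@Q1 runs 1, rem=0, completes. Q0=[] Q1=[] Q2=[]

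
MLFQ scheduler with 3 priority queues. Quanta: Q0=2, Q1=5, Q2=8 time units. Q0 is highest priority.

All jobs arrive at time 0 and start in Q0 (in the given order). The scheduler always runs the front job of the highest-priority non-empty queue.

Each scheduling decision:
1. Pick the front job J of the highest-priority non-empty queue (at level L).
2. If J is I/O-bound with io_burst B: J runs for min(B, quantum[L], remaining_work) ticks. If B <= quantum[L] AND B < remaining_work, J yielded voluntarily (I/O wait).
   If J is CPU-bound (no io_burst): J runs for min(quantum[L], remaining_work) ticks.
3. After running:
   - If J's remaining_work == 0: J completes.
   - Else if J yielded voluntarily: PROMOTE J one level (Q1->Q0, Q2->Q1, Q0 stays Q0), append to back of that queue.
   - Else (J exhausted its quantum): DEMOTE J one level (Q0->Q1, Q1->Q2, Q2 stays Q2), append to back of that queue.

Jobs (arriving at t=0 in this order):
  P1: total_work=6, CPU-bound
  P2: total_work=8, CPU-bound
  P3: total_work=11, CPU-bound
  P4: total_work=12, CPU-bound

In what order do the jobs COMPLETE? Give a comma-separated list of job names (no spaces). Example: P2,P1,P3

Answer: P1,P2,P3,P4

Derivation:
t=0-2: P1@Q0 runs 2, rem=4, quantum used, demote→Q1. Q0=[P2,P3,P4] Q1=[P1] Q2=[]
t=2-4: P2@Q0 runs 2, rem=6, quantum used, demote→Q1. Q0=[P3,P4] Q1=[P1,P2] Q2=[]
t=4-6: P3@Q0 runs 2, rem=9, quantum used, demote→Q1. Q0=[P4] Q1=[P1,P2,P3] Q2=[]
t=6-8: P4@Q0 runs 2, rem=10, quantum used, demote→Q1. Q0=[] Q1=[P1,P2,P3,P4] Q2=[]
t=8-12: P1@Q1 runs 4, rem=0, completes. Q0=[] Q1=[P2,P3,P4] Q2=[]
t=12-17: P2@Q1 runs 5, rem=1, quantum used, demote→Q2. Q0=[] Q1=[P3,P4] Q2=[P2]
t=17-22: P3@Q1 runs 5, rem=4, quantum used, demote→Q2. Q0=[] Q1=[P4] Q2=[P2,P3]
t=22-27: P4@Q1 runs 5, rem=5, quantum used, demote→Q2. Q0=[] Q1=[] Q2=[P2,P3,P4]
t=27-28: P2@Q2 runs 1, rem=0, completes. Q0=[] Q1=[] Q2=[P3,P4]
t=28-32: P3@Q2 runs 4, rem=0, completes. Q0=[] Q1=[] Q2=[P4]
t=32-37: P4@Q2 runs 5, rem=0, completes. Q0=[] Q1=[] Q2=[]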